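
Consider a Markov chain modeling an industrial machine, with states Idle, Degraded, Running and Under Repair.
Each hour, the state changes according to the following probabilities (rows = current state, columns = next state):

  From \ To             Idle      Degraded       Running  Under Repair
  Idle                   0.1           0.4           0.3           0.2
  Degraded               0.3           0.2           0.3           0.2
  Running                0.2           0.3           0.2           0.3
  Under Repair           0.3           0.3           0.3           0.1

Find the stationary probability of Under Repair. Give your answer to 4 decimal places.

0.2066

Let the stationary distribution be π with π = πP and π_1 + π_2 + π_3 + π_4 = 1.
π_1 = 0.1·π_1 + 0.3·π_2 + 0.2·π_3 + 0.3·π_4
π_2 = 0.4·π_1 + 0.2·π_2 + 0.3·π_3 + 0.3·π_4
π_3 = 0.3·π_1 + 0.3·π_2 + 0.2·π_3 + 0.3·π_4
Solving with the normalization constraint gives π = (0.2273, 0.2934, 0.2727, 0.2066).
So the stationary probability of Under Repair is 0.2066.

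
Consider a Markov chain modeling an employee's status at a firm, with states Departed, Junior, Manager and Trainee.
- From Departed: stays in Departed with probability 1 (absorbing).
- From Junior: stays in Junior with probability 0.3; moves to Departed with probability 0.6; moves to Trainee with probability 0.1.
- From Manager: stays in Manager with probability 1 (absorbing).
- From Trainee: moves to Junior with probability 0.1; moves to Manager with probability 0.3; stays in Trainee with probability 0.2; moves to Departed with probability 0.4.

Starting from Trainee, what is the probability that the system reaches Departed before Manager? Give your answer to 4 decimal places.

0.6182

Let h(s) be the probability of absorption at Departed starting from transient state s. Then h(Departed) = 1 and h(Manager) = 0. By first-step analysis:
h(Junior) = 0.6·1 + 0.3·h(Junior) + 0.1·h(Trainee)
h(Trainee) = 0.4·1 + 0.1·h(Junior) + 0.3·0 + 0.2·h(Trainee)
Solving: h(Junior) = 0.9455, h(Trainee) = 0.6182.
Starting from Trainee, the probability is 0.6182.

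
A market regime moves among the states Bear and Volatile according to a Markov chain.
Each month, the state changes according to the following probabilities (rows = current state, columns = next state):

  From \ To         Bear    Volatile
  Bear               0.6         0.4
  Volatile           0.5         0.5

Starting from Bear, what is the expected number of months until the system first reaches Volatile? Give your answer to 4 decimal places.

2.5000

Let t(s) be the expected number of months to first reach Volatile from state s, with t(Volatile) = 0. Conditioning on the first month:
t(Bear) = 1 + 0.6·t(Bear)
Solving: t(Bear) = 2.5000.
Expected months from Bear to Volatile: 2.5000.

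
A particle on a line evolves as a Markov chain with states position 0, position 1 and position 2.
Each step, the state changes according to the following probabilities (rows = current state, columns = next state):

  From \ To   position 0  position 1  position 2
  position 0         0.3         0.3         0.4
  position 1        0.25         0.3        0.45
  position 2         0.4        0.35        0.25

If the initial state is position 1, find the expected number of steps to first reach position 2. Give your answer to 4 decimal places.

2.2892

Let t(s) be the expected number of steps to first reach position 2 from state s, with t(position 2) = 0. Conditioning on the first step:
t(position 0) = 1 + 0.3·t(position 0) + 0.3·t(position 1)
t(position 1) = 1 + 0.25·t(position 0) + 0.3·t(position 1)
Solving: t(position 0) = 2.4096, t(position 1) = 2.2892.
Expected steps from position 1 to position 2: 2.2892.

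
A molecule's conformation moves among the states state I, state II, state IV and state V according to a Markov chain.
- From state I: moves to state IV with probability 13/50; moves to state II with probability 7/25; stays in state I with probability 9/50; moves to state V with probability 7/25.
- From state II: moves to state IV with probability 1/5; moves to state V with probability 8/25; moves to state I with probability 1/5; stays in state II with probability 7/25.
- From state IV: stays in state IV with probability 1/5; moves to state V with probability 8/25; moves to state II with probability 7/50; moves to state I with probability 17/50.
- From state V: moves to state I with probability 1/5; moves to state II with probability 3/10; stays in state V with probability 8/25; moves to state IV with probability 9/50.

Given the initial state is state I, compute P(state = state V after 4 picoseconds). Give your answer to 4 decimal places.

0.3110

Propagate the distribution vector 4 picoseconds from state I.
After 0 picoseconds: (1.0000, 0.0000, 0.0000, 0.0000)
After 1 picosecond: (0.1800, 0.2800, 0.2600, 0.2800)
After 2 picoseconds: (0.2328, 0.2492, 0.2052, 0.3128)
After 3 picoseconds: (0.2241, 0.2575, 0.2077, 0.3107)
After 4 picoseconds: (0.2246, 0.2571, 0.2072, 0.3110)
P(in state V after 4 picoseconds) = 0.3110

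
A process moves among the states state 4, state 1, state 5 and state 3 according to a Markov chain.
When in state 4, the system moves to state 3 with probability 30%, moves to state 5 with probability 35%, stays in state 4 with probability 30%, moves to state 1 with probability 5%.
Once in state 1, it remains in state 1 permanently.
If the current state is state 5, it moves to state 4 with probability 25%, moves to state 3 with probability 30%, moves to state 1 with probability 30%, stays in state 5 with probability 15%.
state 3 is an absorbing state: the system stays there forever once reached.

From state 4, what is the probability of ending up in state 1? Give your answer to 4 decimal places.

0.2906

Let h(s) be the probability of absorption at state 1 starting from transient state s. Then h(state 1) = 1 and h(state 3) = 0. By first-step analysis:
h(state 4) = 0.3·h(state 4) + 0.05·1 + 0.35·h(state 5) + 0.3·0
h(state 5) = 0.25·h(state 4) + 0.3·1 + 0.15·h(state 5) + 0.3·0
Solving: h(state 4) = 0.2906, h(state 5) = 0.4384.
Starting from state 4, the probability is 0.2906.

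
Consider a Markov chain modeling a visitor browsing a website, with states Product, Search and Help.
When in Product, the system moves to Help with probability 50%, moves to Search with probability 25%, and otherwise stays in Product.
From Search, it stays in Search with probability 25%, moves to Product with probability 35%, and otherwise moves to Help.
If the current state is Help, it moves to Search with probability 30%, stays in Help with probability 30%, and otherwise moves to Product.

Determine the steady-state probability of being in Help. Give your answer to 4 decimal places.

0.3942

Let the stationary distribution be π with π = πP and π_1 + π_2 + π_3 = 1.
π_1 = 0.25·π_1 + 0.35·π_2 + 0.4·π_3
π_2 = 0.25·π_1 + 0.25·π_2 + 0.3·π_3
Solving with the normalization constraint gives π = (0.3361, 0.2697, 0.3942).
So the stationary probability of Help is 0.3942.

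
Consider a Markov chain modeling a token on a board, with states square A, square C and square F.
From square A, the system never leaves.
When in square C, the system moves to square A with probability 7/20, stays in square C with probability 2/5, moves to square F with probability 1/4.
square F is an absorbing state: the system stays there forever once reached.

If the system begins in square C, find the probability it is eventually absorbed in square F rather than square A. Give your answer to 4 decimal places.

Let h(s) be the probability of absorption at square F starting from transient state s. Then h(square F) = 1 and h(square A) = 0. By first-step analysis:
h(square C) = 0.35·0 + 0.4·h(square C) + 0.25·1
Solving: h(square C) = 0.4167.
Starting from square C, the probability is 0.4167.

0.4167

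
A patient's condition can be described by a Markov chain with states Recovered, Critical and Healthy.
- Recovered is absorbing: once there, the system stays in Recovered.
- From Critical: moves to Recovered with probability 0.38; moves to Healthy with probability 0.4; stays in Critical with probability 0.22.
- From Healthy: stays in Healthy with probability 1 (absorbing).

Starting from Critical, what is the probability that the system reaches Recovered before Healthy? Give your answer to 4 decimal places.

Let h(s) be the probability of absorption at Recovered starting from transient state s. Then h(Recovered) = 1 and h(Healthy) = 0. By first-step analysis:
h(Critical) = 0.38·1 + 0.22·h(Critical) + 0.4·0
Solving: h(Critical) = 0.4872.
Starting from Critical, the probability is 0.4872.

0.4872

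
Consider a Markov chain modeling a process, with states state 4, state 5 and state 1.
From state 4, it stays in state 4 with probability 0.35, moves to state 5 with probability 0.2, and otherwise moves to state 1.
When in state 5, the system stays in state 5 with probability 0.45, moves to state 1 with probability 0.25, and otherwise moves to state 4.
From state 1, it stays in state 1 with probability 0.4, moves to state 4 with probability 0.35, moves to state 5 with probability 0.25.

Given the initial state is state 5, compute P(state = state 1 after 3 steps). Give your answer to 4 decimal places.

0.3676

Propagate the distribution vector 3 steps from state 5.
After 0 steps: (0.0000, 1.0000, 0.0000)
After 1 step: (0.3000, 0.4500, 0.2500)
After 2 steps: (0.3275, 0.3250, 0.3475)
After 3 steps: (0.3338, 0.2986, 0.3676)
P(in state 1 after 3 steps) = 0.3676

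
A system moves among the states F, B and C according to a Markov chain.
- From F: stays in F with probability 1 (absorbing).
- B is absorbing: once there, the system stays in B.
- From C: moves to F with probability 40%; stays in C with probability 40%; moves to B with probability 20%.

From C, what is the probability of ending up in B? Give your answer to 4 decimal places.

Let h(s) be the probability of absorption at B starting from transient state s. Then h(B) = 1 and h(F) = 0. By first-step analysis:
h(C) = 0.4·0 + 0.2·1 + 0.4·h(C)
Solving: h(C) = 0.3333.
Starting from C, the probability is 0.3333.

0.3333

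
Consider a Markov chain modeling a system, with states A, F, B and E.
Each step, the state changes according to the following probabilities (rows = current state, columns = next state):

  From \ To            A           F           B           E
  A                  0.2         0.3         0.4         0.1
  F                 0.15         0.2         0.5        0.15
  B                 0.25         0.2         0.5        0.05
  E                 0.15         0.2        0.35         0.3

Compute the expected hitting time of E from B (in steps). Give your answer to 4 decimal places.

Let t(s) be the expected number of steps to first reach E from state s, with t(E) = 0. Conditioning on the first step:
t(A) = 1 + 0.2·t(A) + 0.3·t(F) + 0.4·t(B)
t(F) = 1 + 0.15·t(A) + 0.2·t(F) + 0.5·t(B)
t(B) = 1 + 0.25·t(A) + 0.2·t(F) + 0.5·t(B)
Solving: t(A) = 11.3636, t(F) = 10.9091, t(B) = 12.0455.
Expected steps from B to E: 12.0455.

12.0455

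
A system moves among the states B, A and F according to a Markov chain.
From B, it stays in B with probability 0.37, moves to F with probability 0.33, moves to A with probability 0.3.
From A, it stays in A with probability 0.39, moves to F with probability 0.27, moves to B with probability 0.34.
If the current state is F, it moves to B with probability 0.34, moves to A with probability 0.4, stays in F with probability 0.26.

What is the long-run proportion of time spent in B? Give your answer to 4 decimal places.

0.3505

Let the stationary distribution be π with π = πP and π_1 + π_2 + π_3 = 1.
π_1 = 0.37·π_1 + 0.34·π_2 + 0.34·π_3
π_2 = 0.3·π_1 + 0.39·π_2 + 0.4·π_3
Solving with the normalization constraint gives π = (0.3505, 0.3613, 0.2881).
So the stationary probability of B is 0.3505.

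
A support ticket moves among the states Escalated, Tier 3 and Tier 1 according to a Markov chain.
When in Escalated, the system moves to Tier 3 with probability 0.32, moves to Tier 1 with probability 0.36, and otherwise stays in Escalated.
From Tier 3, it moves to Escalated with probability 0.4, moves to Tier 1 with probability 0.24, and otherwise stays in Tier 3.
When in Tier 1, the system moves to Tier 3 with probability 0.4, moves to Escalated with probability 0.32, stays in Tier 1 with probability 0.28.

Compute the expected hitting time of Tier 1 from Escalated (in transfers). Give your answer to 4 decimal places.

Let t(s) be the expected number of transfers to first reach Tier 1 from state s, with t(Tier 1) = 0. Conditioning on the first transfer:
t(Escalated) = 1 + 0.32·t(Escalated) + 0.32·t(Tier 3)
t(Tier 3) = 1 + 0.4·t(Escalated) + 0.36·t(Tier 3)
Solving: t(Escalated) = 3.1250, t(Tier 3) = 3.5156.
Expected transfers from Escalated to Tier 1: 3.1250.

3.1250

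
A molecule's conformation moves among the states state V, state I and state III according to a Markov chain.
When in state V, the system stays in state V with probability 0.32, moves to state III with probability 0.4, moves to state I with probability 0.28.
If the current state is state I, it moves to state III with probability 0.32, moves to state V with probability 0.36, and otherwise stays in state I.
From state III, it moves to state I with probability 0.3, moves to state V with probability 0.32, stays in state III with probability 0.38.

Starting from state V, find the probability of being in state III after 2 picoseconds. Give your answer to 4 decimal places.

Sum over the intermediate state after 1 picosecond:
P = P(state V→state V)·P(state V→state III) + P(state V→state I)·P(state I→state III) + P(state V→state III)·P(state III→state III)
  = 0.32×0.4 + 0.28×0.32 + 0.4×0.38
  = 0.1280 + 0.0896 + 0.1520 = 0.3696

0.3696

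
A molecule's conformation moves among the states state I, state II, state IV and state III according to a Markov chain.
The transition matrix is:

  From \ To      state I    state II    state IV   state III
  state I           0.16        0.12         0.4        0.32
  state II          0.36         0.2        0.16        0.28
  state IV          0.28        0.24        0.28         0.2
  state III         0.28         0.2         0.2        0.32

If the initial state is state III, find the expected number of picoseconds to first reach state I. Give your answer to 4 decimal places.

3.3708

Let t(s) be the expected number of picoseconds to first reach state I from state s, with t(state I) = 0. Conditioning on the first picosecond:
t(state II) = 1 + 0.2·t(state II) + 0.16·t(state IV) + 0.28·t(state III)
t(state IV) = 1 + 0.24·t(state II) + 0.28·t(state IV) + 0.2·t(state III)
t(state III) = 1 + 0.2·t(state II) + 0.2·t(state IV) + 0.32·t(state III)
Solving: t(state II) = 3.1016, t(state IV) = 3.3591, t(state III) = 3.3708.
Expected picoseconds from state III to state I: 3.3708.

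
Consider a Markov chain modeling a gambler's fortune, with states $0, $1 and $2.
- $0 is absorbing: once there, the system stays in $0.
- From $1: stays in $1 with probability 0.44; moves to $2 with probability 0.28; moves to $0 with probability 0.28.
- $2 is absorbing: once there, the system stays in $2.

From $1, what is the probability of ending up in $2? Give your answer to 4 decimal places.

0.5000

Let h(s) be the probability of absorption at $2 starting from transient state s. Then h($2) = 1 and h($0) = 0. By first-step analysis:
h($1) = 0.28·0 + 0.44·h($1) + 0.28·1
Solving: h($1) = 0.5000.
Starting from $1, the probability is 0.5000.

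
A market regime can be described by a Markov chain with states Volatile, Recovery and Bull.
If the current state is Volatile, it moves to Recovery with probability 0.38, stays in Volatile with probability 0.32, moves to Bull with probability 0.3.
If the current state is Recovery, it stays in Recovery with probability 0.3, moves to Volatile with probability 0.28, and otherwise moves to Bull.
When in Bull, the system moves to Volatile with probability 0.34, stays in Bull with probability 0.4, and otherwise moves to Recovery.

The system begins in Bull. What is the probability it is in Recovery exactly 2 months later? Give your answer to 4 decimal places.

Sum over the intermediate state after 1 month:
P = P(Bull→Volatile)·P(Volatile→Recovery) + P(Bull→Recovery)·P(Recovery→Recovery) + P(Bull→Bull)·P(Bull→Recovery)
  = 0.34×0.38 + 0.26×0.3 + 0.4×0.26
  = 0.1292 + 0.0780 + 0.1040 = 0.3112

0.3112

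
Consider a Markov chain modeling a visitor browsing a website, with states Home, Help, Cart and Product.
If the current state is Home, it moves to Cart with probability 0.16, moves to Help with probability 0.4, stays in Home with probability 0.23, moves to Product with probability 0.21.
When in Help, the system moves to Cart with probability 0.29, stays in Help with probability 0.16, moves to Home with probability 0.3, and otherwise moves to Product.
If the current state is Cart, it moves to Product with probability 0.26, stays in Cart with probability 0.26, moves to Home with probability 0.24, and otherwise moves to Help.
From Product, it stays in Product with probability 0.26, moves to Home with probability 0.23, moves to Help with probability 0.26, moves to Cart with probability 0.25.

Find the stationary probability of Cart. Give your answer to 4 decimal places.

0.2404

Let the stationary distribution be π with π = πP and π_1 + π_2 + π_3 + π_4 = 1.
π_1 = 0.23·π_1 + 0.3·π_2 + 0.24·π_3 + 0.23·π_4
π_2 = 0.4·π_1 + 0.16·π_2 + 0.24·π_3 + 0.26·π_4
π_3 = 0.16·π_1 + 0.29·π_2 + 0.26·π_3 + 0.25·π_4
Solving with the normalization constraint gives π = (0.2509, 0.2639, 0.2404, 0.2448).
So the stationary probability of Cart is 0.2404.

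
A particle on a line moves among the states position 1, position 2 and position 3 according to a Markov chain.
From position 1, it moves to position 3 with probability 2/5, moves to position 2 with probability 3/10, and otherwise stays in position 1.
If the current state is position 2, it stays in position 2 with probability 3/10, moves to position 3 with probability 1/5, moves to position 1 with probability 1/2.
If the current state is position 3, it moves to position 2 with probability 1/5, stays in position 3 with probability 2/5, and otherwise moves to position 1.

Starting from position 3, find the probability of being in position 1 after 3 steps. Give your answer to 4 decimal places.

0.3880

Propagate the distribution vector 3 steps from position 3.
After 0 steps: (0.0000, 0.0000, 1.0000)
After 1 step: (0.4000, 0.2000, 0.4000)
After 2 steps: (0.3800, 0.2600, 0.3600)
After 3 steps: (0.3880, 0.2640, 0.3480)
P(in position 1 after 3 steps) = 0.3880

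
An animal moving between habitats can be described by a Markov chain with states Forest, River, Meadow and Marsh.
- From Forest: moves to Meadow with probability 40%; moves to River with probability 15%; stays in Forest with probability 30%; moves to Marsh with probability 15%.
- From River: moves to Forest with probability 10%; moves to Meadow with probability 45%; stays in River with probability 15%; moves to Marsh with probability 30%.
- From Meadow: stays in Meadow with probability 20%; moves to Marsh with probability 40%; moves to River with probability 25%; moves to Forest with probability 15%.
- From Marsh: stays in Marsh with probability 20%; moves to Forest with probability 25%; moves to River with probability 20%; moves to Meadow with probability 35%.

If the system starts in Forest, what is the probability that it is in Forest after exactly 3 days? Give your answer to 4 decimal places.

0.1985

Propagate the distribution vector 3 days from Forest.
After 0 days: (1.0000, 0.0000, 0.0000, 0.0000)
After 1 day: (0.3000, 0.1500, 0.4000, 0.1500)
After 2 days: (0.2025, 0.1975, 0.3200, 0.2800)
After 3 days: (0.1985, 0.1960, 0.3319, 0.2736)
P(in Forest after 3 days) = 0.1985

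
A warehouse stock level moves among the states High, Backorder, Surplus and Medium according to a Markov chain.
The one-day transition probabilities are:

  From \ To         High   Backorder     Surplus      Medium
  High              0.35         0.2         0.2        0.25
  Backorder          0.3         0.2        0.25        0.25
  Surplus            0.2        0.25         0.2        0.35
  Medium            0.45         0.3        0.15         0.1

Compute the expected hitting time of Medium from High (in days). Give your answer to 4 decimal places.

3.6893

Let t(s) be the expected number of days to first reach Medium from state s, with t(Medium) = 0. Conditioning on the first day:
t(High) = 1 + 0.35·t(High) + 0.2·t(Backorder) + 0.2·t(Surplus)
t(Backorder) = 1 + 0.3·t(High) + 0.2·t(Backorder) + 0.25·t(Surplus)
t(Surplus) = 1 + 0.2·t(High) + 0.25·t(Backorder) + 0.2·t(Surplus)
Solving: t(High) = 3.6893, t(Backorder) = 3.6708, t(Surplus) = 3.3195.
Expected days from High to Medium: 3.6893.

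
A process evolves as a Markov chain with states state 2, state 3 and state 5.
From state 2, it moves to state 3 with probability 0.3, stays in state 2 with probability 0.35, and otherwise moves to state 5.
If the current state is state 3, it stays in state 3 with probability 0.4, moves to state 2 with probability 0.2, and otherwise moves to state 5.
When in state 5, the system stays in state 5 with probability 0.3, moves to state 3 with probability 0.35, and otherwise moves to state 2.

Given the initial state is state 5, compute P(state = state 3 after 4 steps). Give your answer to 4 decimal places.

0.3528

Propagate the distribution vector 4 steps from state 5.
After 0 steps: (0.0000, 0.0000, 1.0000)
After 1 step: (0.3500, 0.3500, 0.3000)
After 2 steps: (0.2975, 0.3500, 0.3525)
After 3 steps: (0.2975, 0.3526, 0.3499)
After 4 steps: (0.2971, 0.3528, 0.3501)
P(in state 3 after 4 steps) = 0.3528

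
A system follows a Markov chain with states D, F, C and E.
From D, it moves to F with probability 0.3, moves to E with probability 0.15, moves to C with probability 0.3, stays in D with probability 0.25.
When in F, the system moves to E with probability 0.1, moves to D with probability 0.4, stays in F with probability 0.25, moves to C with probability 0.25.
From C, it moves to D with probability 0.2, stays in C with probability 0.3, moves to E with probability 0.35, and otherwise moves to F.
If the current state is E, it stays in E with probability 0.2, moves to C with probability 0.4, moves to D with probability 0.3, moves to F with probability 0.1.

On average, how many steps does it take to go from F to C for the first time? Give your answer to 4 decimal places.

Let t(s) be the expected number of steps to first reach C from state s, with t(C) = 0. Conditioning on the first step:
t(D) = 1 + 0.25·t(D) + 0.3·t(F) + 0.15·t(E)
t(F) = 1 + 0.4·t(D) + 0.25·t(F) + 0.1·t(E)
t(E) = 1 + 0.3·t(D) + 0.1·t(F) + 0.2·t(E)
Solving: t(D) = 3.3165, t(F) = 3.4929, t(E) = 2.9303.
Expected steps from F to C: 3.4929.

3.4929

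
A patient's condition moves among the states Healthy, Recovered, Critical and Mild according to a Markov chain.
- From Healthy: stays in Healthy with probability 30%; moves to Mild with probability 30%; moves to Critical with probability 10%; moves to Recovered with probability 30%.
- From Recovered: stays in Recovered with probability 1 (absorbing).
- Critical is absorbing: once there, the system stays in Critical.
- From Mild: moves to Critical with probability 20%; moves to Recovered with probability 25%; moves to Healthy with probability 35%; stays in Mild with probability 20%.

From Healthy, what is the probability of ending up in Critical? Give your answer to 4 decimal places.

0.3077

Let h(s) be the probability of absorption at Critical starting from transient state s. Then h(Critical) = 1 and h(Recovered) = 0. By first-step analysis:
h(Healthy) = 0.3·h(Healthy) + 0.3·0 + 0.1·1 + 0.3·h(Mild)
h(Mild) = 0.35·h(Healthy) + 0.25·0 + 0.2·1 + 0.2·h(Mild)
Solving: h(Healthy) = 0.3077, h(Mild) = 0.3846.
Starting from Healthy, the probability is 0.3077.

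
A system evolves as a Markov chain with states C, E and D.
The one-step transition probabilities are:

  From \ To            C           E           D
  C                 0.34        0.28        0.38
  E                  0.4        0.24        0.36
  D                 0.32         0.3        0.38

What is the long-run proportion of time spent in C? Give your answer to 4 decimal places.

Let the stationary distribution be π with π = πP and π_1 + π_2 + π_3 = 1.
π_1 = 0.34·π_1 + 0.4·π_2 + 0.32·π_3
π_2 = 0.28·π_1 + 0.24·π_2 + 0.3·π_3
Solving with the normalization constraint gives π = (0.3491, 0.2764, 0.3745).
So the stationary probability of C is 0.3491.

0.3491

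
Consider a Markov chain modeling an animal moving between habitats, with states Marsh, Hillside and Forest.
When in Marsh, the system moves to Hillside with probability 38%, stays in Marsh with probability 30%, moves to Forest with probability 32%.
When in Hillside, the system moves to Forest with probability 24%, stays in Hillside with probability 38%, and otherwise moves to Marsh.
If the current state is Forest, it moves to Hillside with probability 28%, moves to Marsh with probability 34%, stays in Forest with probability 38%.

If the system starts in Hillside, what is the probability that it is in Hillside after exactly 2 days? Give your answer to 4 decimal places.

Sum over the intermediate state after 1 day:
P = P(Hillside→Marsh)·P(Marsh→Hillside) + P(Hillside→Hillside)·P(Hillside→Hillside) + P(Hillside→Forest)·P(Forest→Hillside)
  = 0.38×0.38 + 0.38×0.38 + 0.24×0.28
  = 0.1444 + 0.1444 + 0.0672 = 0.3560

0.3560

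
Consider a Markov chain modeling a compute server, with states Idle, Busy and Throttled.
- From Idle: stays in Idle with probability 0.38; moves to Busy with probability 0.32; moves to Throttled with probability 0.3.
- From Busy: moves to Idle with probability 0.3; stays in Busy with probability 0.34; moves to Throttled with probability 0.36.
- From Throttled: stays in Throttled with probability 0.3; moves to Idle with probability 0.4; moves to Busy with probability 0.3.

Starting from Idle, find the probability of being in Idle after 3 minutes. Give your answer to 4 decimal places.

Propagate the distribution vector 3 minutes from Idle.
After 0 minutes: (1.0000, 0.0000, 0.0000)
After 1 minute: (0.3800, 0.3200, 0.3000)
After 2 minutes: (0.3604, 0.3204, 0.3192)
After 3 minutes: (0.3608, 0.3200, 0.3192)
P(in Idle after 3 minutes) = 0.3608

0.3608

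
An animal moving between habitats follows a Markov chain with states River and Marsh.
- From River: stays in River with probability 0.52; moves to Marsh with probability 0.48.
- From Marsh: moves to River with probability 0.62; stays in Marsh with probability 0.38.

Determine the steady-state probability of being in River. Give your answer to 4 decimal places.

Let the stationary distribution be π with π = πP and π_1 + π_2 = 1.
π_1 = 0.52·π_1 + 0.62·π_2
Solving with the normalization constraint gives π = (0.5636, 0.4364).
So the stationary probability of River is 0.5636.

0.5636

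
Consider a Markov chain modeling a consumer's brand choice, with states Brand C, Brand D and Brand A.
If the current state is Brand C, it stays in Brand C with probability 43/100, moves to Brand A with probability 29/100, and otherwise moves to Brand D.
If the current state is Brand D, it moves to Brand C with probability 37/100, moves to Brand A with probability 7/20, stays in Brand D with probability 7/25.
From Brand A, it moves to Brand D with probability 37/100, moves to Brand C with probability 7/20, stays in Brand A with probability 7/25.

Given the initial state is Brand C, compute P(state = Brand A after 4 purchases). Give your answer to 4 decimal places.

Propagate the distribution vector 4 purchases from Brand C.
After 0 purchases: (1.0000, 0.0000, 0.0000)
After 1 purchase: (0.4300, 0.2800, 0.2900)
After 2 purchases: (0.3900, 0.3061, 0.3039)
After 3 purchases: (0.3873, 0.3074, 0.3053)
After 4 purchases: (0.3871, 0.3075, 0.3054)
P(in Brand A after 4 purchases) = 0.3054

0.3054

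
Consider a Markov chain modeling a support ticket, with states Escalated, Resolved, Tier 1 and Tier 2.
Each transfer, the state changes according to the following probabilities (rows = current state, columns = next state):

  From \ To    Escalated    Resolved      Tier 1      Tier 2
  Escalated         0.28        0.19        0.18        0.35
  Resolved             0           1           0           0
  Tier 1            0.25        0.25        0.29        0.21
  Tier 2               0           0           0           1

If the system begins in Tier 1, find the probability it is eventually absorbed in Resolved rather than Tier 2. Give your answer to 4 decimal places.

0.4880

Let h(s) be the probability of absorption at Resolved starting from transient state s. Then h(Resolved) = 1 and h(Tier 2) = 0. By first-step analysis:
h(Escalated) = 0.28·h(Escalated) + 0.19·1 + 0.18·h(Tier 1) + 0.35·0
h(Tier 1) = 0.25·h(Escalated) + 0.25·1 + 0.29·h(Tier 1) + 0.21·0
Solving: h(Escalated) = 0.3859, h(Tier 1) = 0.4880.
Starting from Tier 1, the probability is 0.4880.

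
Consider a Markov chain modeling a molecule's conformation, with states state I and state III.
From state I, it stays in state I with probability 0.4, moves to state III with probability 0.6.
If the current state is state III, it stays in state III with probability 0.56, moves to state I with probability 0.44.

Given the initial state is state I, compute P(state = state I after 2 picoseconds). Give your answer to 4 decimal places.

0.4240

Sum over the intermediate state after 1 picosecond:
P = P(state I→state I)·P(state I→state I) + P(state I→state III)·P(state III→state I)
  = 0.4×0.4 + 0.6×0.44
  = 0.1600 + 0.2640 = 0.4240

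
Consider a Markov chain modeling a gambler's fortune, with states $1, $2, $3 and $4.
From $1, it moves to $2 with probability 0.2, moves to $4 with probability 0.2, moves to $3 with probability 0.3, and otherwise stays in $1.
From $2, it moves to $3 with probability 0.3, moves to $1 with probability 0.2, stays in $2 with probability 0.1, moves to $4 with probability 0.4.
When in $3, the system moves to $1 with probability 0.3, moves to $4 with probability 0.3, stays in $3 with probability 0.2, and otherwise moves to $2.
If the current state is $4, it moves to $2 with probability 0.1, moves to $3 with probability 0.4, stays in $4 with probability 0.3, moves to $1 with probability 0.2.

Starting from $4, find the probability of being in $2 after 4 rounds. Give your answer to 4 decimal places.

0.1555

Propagate the distribution vector 4 rounds from $4.
After 0 rounds: (0.0000, 0.0000, 0.0000, 1.0000)
After 1 round: (0.2000, 0.1000, 0.4000, 0.3000)
After 2 rounds: (0.2600, 0.1600, 0.2900, 0.2900)
After 3 rounds: (0.2550, 0.1550, 0.3000, 0.2900)
After 4 rounds: (0.2555, 0.1555, 0.2990, 0.2900)
P(in $2 after 4 rounds) = 0.1555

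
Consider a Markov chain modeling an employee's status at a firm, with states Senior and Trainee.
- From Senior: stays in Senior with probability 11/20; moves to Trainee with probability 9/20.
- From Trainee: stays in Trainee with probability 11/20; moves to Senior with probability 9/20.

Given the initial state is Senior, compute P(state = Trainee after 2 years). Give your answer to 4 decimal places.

0.4950

Sum over the intermediate state after 1 year:
P = P(Senior→Senior)·P(Senior→Trainee) + P(Senior→Trainee)·P(Trainee→Trainee)
  = 0.55×0.45 + 0.45×0.55
  = 0.2475 + 0.2475 = 0.4950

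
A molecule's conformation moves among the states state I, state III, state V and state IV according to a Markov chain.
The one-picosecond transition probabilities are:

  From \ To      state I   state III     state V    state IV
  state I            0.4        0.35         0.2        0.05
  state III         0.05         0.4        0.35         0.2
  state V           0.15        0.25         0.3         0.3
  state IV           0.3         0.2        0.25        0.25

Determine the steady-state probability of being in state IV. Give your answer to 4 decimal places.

0.2088

Let the stationary distribution be π with π = πP and π_1 + π_2 + π_3 + π_4 = 1.
π_1 = 0.4·π_1 + 0.05·π_2 + 0.15·π_3 + 0.3·π_4
π_2 = 0.35·π_1 + 0.4·π_2 + 0.25·π_3 + 0.2·π_4
π_3 = 0.2·π_1 + 0.35·π_2 + 0.3·π_3 + 0.25·π_4
Solving with the normalization constraint gives π = (0.2010, 0.3055, 0.2847, 0.2088).
So the stationary probability of state IV is 0.2088.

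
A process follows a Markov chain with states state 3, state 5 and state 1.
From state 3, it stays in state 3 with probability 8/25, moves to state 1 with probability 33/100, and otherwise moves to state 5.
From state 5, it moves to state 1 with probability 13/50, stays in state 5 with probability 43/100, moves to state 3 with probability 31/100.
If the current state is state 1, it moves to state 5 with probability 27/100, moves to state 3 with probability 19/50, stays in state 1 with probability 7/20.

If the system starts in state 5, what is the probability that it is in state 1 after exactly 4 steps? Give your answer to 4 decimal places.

0.3114

Propagate the distribution vector 4 steps from state 5.
After 0 steps: (0.0000, 1.0000, 0.0000)
After 1 step: (0.3100, 0.4300, 0.2600)
After 2 steps: (0.3313, 0.3636, 0.3051)
After 3 steps: (0.3347, 0.3547, 0.3107)
After 4 steps: (0.3351, 0.3535, 0.3114)
P(in state 1 after 4 steps) = 0.3114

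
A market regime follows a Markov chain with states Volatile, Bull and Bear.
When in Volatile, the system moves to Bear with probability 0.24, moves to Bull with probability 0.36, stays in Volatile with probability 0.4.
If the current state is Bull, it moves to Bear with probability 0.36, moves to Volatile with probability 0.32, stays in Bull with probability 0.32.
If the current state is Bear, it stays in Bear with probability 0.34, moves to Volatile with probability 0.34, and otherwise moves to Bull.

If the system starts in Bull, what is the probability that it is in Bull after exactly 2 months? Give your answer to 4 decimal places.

0.3328

Sum over the intermediate state after 1 month:
P = P(Bull→Volatile)·P(Volatile→Bull) + P(Bull→Bull)·P(Bull→Bull) + P(Bull→Bear)·P(Bear→Bull)
  = 0.32×0.36 + 0.32×0.32 + 0.36×0.32
  = 0.1152 + 0.1024 + 0.1152 = 0.3328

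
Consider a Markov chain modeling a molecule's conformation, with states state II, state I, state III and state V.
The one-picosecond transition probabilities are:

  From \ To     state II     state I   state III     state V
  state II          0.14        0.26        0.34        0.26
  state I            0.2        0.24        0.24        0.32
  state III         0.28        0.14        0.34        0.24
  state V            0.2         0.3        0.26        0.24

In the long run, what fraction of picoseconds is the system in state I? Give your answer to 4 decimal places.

Let the stationary distribution be π with π = πP and π_1 + π_2 + π_3 + π_4 = 1.
π_1 = 0.14·π_1 + 0.2·π_2 + 0.28·π_3 + 0.2·π_4
π_2 = 0.26·π_1 + 0.24·π_2 + 0.14·π_3 + 0.3·π_4
π_3 = 0.34·π_1 + 0.24·π_2 + 0.34·π_3 + 0.26·π_4
Solving with the normalization constraint gives π = (0.2110, 0.2304, 0.2959, 0.2627).
So the stationary probability of state I is 0.2304.

0.2304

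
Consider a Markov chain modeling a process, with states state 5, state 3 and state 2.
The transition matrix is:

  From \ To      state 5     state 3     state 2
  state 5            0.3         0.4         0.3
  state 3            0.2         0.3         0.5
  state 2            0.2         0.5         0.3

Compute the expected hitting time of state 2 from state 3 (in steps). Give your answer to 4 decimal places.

Let t(s) be the expected number of steps to first reach state 2 from state s, with t(state 2) = 0. Conditioning on the first step:
t(state 5) = 1 + 0.3·t(state 5) + 0.4·t(state 3)
t(state 3) = 1 + 0.2·t(state 5) + 0.3·t(state 3)
Solving: t(state 5) = 2.6829, t(state 3) = 2.1951.
Expected steps from state 3 to state 2: 2.1951.

2.1951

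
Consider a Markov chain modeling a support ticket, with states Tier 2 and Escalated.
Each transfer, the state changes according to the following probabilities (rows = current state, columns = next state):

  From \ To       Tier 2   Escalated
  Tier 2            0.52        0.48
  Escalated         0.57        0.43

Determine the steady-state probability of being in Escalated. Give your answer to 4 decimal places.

0.4571

Let the stationary distribution be π with π = πP and π_1 + π_2 = 1.
π_1 = 0.52·π_1 + 0.57·π_2
Solving with the normalization constraint gives π = (0.5429, 0.4571).
So the stationary probability of Escalated is 0.4571.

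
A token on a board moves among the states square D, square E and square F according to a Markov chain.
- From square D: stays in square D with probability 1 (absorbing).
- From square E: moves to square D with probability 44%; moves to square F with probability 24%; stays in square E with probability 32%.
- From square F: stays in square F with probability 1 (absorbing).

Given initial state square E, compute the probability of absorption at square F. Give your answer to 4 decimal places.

Let h(s) be the probability of absorption at square F starting from transient state s. Then h(square F) = 1 and h(square D) = 0. By first-step analysis:
h(square E) = 0.44·0 + 0.32·h(square E) + 0.24·1
Solving: h(square E) = 0.3529.
Starting from square E, the probability is 0.3529.

0.3529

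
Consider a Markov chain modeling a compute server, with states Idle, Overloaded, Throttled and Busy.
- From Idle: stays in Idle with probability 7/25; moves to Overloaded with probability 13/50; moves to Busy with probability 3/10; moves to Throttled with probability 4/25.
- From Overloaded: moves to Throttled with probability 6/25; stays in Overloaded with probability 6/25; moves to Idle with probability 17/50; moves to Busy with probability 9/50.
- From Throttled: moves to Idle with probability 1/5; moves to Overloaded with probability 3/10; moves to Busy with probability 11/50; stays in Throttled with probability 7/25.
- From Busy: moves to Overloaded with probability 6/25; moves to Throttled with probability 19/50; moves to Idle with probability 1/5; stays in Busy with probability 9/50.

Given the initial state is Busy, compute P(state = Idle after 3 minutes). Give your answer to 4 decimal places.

Propagate the distribution vector 3 minutes from Busy.
After 0 minutes: (0.0000, 0.0000, 0.0000, 1.0000)
After 1 minute: (0.2000, 0.2400, 0.3800, 0.1800)
After 2 minutes: (0.2496, 0.2668, 0.2644, 0.2192)
After 3 minutes: (0.2573, 0.2609, 0.2613, 0.2205)
P(in Idle after 3 minutes) = 0.2573

0.2573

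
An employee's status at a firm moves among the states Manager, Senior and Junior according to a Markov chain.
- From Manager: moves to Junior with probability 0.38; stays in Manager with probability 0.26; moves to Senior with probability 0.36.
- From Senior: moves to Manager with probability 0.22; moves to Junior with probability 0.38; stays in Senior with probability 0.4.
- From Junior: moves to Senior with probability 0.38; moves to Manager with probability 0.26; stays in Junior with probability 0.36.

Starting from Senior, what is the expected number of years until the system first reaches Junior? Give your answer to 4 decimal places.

Let t(s) be the expected number of years to first reach Junior from state s, with t(Junior) = 0. Conditioning on the first year:
t(Manager) = 1 + 0.26·t(Manager) + 0.36·t(Senior)
t(Senior) = 1 + 0.22·t(Manager) + 0.4·t(Senior)
Solving: t(Manager) = 2.6316, t(Senior) = 2.6316.
Expected years from Senior to Junior: 2.6316.

2.6316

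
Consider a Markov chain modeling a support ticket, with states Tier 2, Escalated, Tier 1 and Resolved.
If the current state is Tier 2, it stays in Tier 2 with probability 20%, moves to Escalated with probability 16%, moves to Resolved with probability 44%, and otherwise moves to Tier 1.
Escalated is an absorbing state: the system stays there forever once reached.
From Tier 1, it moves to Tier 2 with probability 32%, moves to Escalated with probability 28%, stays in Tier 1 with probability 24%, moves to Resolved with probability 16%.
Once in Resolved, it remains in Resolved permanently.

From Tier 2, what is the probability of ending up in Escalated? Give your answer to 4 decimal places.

0.3265

Let h(s) be the probability of absorption at Escalated starting from transient state s. Then h(Escalated) = 1 and h(Resolved) = 0. By first-step analysis:
h(Tier 2) = 0.2·h(Tier 2) + 0.16·1 + 0.2·h(Tier 1) + 0.44·0
h(Tier 1) = 0.32·h(Tier 2) + 0.28·1 + 0.24·h(Tier 1) + 0.16·0
Solving: h(Tier 2) = 0.3265, h(Tier 1) = 0.5059.
Starting from Tier 2, the probability is 0.3265.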